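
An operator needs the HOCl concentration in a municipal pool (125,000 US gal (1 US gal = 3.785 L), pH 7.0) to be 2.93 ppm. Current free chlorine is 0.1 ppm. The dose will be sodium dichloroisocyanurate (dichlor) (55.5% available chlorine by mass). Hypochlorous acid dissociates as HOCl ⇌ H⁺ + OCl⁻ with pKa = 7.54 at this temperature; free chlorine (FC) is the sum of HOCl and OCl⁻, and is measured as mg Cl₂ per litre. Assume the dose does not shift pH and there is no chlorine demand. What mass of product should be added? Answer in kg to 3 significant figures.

Volume: 125,000 US gal × 3.785 L/gal = 473,125 L.
[OCl⁻]/[HOCl] = 10^(pH − pKa) = 10^(7.0 − 7.54) = 0.2884; fraction as HOCl = 1/(1 + 0.2884) = 0.7762.
Free chlorine required for 2.93 ppm HOCl: 2.93 / 0.7762 = 3.775 ppm.
FC to add: 3.775 − 0.1 = 3.675 mg/L as Cl₂.
Cl₂ equivalent: 3.675 mg/L × 473,125 L = 1739 g.
Product at 55.5% available Cl: 1739 / 0.555 = 3133 g.

3.13 kg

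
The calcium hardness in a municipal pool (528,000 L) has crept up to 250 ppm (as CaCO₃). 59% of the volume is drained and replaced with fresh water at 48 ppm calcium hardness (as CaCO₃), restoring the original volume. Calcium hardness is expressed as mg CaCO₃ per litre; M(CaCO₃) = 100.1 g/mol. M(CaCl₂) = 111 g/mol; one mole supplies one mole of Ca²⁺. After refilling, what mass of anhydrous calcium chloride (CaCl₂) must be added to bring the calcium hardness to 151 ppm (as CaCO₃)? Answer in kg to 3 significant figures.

11.8 kg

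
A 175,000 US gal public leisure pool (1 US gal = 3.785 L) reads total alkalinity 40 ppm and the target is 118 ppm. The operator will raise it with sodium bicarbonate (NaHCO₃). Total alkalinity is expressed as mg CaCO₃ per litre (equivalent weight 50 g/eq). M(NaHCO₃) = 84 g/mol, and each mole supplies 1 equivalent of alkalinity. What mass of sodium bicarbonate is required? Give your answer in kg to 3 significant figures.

86.8 kg

Volume: 175,000 US gal × 3.785 L/gal = 662,375 L.
Alkalinity to add: (118 − 40) = 78 mg/L as CaCO₃ × 662,375 L = 51,670 g as CaCO₃.
Equivalents: 51,670 g ÷ 50 g/eq = 1033 eq.
NaHCO₃ supplies 1 eq per mole → 1033 mol.
Mass: 1033 mol × 84 g/mol = 86,800 g.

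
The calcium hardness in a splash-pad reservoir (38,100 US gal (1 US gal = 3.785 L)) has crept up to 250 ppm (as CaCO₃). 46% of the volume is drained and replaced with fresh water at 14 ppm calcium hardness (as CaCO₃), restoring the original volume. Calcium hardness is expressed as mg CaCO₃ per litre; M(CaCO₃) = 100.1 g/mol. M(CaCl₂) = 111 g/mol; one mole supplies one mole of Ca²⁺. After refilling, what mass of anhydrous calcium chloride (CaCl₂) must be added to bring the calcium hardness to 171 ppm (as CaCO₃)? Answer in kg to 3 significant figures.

Volume: 38,100 US gal × 3.785 L/gal = 144,208 L.
After draining 46% and refilling: 250 × 0.54 + 14 × 0.46 = 141.44 ppm.
Deficit to target: 171 − 141.44 = 29.56 mg/L.
As CaCO₃: 29.56 mg/L × 144,208 L = 4263 g; ÷ 100.1 = 42.59 mol Ca²⁺.
Mass: 42.59 × 111 = 4727 g.

4.73 kg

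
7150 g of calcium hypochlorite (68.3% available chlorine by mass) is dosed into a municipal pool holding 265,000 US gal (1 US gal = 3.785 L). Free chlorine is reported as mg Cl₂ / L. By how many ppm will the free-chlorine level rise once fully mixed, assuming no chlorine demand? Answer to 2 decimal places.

Volume: 265,000 US gal × 3.785 L/gal = 1,003,025 L.
Available chlorine delivered: 7150 g × 0.683 = 4883 g as Cl₂.
Concentration rise: 4883 g / 1,003,025 L = 4.869 mg/L = 4.87 ppm.

4.87 ppm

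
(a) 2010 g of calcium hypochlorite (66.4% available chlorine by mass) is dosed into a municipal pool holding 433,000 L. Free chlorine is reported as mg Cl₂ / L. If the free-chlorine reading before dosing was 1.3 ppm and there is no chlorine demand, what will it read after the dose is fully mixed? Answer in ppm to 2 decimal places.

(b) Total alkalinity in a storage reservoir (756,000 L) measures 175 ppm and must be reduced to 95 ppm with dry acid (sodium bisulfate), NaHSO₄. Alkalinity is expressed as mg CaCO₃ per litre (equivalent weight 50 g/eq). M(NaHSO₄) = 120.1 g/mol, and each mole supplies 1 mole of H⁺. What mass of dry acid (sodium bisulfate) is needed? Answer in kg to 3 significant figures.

(a) Available chlorine delivered: 2010 g × 0.664 = 1335 g as Cl₂.
(a) Concentration rise: 1335 g / 433,000 L = 3.082 mg/L = 3.08 ppm.
(a) Final FC: 1.3 + 3.08 = 4.38 ppm.

(b) Alkalinity to neutralize: (175 − 95) = 80 mg/L as CaCO₃ × 756,000 L = 60,480 g as CaCO₃.
(b) Equivalents of H⁺ required: 60,480 ÷ 50 g/eq = 1210 eq = 1210 mol NaHSO₄.
(b) Mass of NaHSO₄: 1210 × 120.1 = 145,300 g.

(a) 4.38 ppm; (b) 145 kg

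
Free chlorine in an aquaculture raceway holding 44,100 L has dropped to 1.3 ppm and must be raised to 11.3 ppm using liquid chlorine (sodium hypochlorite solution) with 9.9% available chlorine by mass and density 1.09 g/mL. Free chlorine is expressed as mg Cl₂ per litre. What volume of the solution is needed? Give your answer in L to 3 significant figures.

4.09 L

Chlorine deficit: 11.3 − 1.3 = 10 ppm = 10 mg/L as Cl₂.
Cl₂ equivalent needed: 10 mg/L × 44,100 L = 441,000 mg = 441 g.
Product at 9.9% available chlorine: 441 / 0.099 = 4455 g.
Volume at density 1.09 g/mL: 4455 g ÷ 1.09 g/mL = 4087 mL.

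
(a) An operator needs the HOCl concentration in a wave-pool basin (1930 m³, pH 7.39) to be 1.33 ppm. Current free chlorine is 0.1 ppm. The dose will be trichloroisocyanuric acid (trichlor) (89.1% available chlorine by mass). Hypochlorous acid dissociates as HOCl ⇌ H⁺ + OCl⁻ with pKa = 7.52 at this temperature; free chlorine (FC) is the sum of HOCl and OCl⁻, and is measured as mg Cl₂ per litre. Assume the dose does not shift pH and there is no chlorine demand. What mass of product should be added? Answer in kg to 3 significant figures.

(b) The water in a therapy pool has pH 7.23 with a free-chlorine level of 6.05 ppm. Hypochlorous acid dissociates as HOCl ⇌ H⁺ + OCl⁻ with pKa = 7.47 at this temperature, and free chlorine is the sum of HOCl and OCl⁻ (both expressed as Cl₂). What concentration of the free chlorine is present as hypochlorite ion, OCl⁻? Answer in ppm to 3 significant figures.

(a) 4.80 kg; (b) 2.21 ppm

(a) Volume: 1930 m³ = 1,930,000 L.
(a) [OCl⁻]/[HOCl] = 10^(pH − pKa) = 10^(7.39 − 7.52) = 0.7413; fraction as HOCl = 1/(1 + 0.7413) = 0.5743.
(a) Free chlorine required for 1.33 ppm HOCl: 1.33 / 0.5743 = 2.316 ppm.
(a) FC to add: 2.316 − 0.1 = 2.216 mg/L as Cl₂.
(a) Cl₂ equivalent: 2.216 mg/L × 1,930,000 L = 4277 g.
(a) Product at 89.1% available Cl: 4277 / 0.891 = 4800 g.

(b) [OCl⁻]/[HOCl] = 10^(pH − pKa) = 10^(7.23 − 7.47) = 10^-0.24 = 0.5754.
(b) Fraction as HOCl = 1 / (1 + 0.5754) = 0.6347.
(b) OCl⁻ = (1 − 0.6347) × 6.05 ppm = 2.21 ppm.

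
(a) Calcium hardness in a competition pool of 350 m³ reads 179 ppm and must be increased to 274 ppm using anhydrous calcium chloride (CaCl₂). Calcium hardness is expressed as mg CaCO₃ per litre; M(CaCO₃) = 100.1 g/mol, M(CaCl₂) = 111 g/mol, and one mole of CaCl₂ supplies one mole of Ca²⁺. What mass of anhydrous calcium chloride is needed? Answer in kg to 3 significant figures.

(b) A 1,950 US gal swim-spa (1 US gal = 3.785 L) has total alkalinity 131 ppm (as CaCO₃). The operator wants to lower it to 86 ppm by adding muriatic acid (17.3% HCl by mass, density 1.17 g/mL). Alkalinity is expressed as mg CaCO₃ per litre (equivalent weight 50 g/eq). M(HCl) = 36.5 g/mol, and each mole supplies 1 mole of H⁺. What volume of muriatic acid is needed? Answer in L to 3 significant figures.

(a) 36.9 kg; (b) 1.20 L

(a) Volume: 350 m³ = 350,000 L.
(a) Hardness to add: (274 − 179) = 95 mg/L as CaCO₃ × 350,000 L = 33,250 g as CaCO₃.
(a) Moles of Ca²⁺ (1 mol Ca²⁺ ≡ 1 mol CaCO₃): 33,250 / 100.1 g/mol = 332.2 mol.
(a) Mass of CaCl₂: 332.2 × 111 = 36,870 g.

(b) Volume: 1,950 US gal × 3.785 L/gal = 7,381 L.
(b) Alkalinity to neutralize: (131 − 86) = 45 mg/L as CaCO₃ × 7,381 L = 332.1 g as CaCO₃.
(b) Equivalents of H⁺ required: 332.1 ÷ 50 g/eq = 6.643 eq = 6.643 mol HCl.
(b) Mass of HCl: 6.643 × 36.5 = 242.5 g.
(b) Mass of 17.3% solution: 242.5 / 0.173 = 1401 g.
(b) Volume: 1401 g ÷ 1.17 g/mL = 1198 mL.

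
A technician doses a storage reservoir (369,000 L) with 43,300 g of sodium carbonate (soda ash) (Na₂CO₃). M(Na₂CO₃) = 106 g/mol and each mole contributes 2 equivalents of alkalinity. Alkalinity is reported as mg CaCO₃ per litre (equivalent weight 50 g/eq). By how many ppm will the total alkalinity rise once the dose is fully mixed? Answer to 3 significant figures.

111 ppm

Moles of Na₂CO₃: 43,300 g ÷ 106 g/mol = 408.5 mol → 817 eq of alkalinity.
As CaCO₃: 817 eq × 50 g/eq = 40,850 g.
Rise: 40,850 g / 369,000 L × 1000 = 110.7 mg/L.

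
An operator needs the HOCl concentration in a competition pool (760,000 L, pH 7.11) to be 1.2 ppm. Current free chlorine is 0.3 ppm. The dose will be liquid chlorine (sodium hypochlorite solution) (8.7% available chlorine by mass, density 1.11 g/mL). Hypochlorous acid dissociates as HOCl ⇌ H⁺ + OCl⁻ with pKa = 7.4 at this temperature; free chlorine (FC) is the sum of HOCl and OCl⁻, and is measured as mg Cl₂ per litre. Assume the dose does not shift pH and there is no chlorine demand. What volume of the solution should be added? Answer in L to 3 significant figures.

11.9 L

[OCl⁻]/[HOCl] = 10^(pH − pKa) = 10^(7.11 − 7.4) = 0.5129; fraction as HOCl = 1/(1 + 0.5129) = 0.661.
Free chlorine required for 1.2 ppm HOCl: 1.2 / 0.661 = 1.815 ppm.
FC to add: 1.815 − 0.3 = 1.515 mg/L as Cl₂.
Cl₂ equivalent: 1.515 mg/L × 760,000 L = 1152 g.
Product at 8.7% available Cl: 1152 / 0.087 = 13,240 g.
Volume: 13,240 g ÷ 1.11 g/mL = 11,930 mL.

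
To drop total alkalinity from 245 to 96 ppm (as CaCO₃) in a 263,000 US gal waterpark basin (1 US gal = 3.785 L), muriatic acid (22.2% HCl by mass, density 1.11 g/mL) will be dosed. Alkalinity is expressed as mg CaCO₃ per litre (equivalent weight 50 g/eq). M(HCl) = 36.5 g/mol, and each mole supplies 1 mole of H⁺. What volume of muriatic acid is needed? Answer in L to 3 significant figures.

439 L

Volume: 263,000 US gal × 3.785 L/gal = 995,455 L.
Alkalinity to neutralize: (245 − 96) = 149 mg/L as CaCO₃ × 995,455 L = 148,300 g as CaCO₃.
Equivalents of H⁺ required: 148,300 ÷ 50 g/eq = 2966 eq = 2966 mol HCl.
Mass of HCl: 2966 × 36.5 = 108,300 g.
Mass of 22.2% solution: 108,300 / 0.222 = 487,700 g.
Volume: 487,700 g ÷ 1.11 g/mL = 439,400 mL.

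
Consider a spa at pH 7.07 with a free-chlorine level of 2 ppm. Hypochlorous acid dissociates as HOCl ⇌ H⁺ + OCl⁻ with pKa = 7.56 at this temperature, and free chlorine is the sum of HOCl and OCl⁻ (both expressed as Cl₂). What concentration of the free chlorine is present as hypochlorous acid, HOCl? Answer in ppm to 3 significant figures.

[OCl⁻]/[HOCl] = 10^(pH − pKa) = 10^(7.07 − 7.56) = 10^-0.49 = 0.3236.
Fraction as HOCl = 1 / (1 + 0.3236) = 0.7555.
HOCl = 0.7555 × 2 ppm = 1.511 ppm.

1.51 ppm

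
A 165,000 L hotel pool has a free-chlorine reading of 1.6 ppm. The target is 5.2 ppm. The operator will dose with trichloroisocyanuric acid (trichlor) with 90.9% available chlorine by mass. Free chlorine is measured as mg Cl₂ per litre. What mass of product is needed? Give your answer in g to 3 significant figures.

653 g

Chlorine deficit: 5.2 − 1.6 = 3.6 ppm = 3.6 mg/L as Cl₂.
Cl₂ equivalent needed: 3.6 mg/L × 165,000 L = 594,000 mg = 594 g.
Product at 90.9% available chlorine: 594 / 0.909 = 653.5 g.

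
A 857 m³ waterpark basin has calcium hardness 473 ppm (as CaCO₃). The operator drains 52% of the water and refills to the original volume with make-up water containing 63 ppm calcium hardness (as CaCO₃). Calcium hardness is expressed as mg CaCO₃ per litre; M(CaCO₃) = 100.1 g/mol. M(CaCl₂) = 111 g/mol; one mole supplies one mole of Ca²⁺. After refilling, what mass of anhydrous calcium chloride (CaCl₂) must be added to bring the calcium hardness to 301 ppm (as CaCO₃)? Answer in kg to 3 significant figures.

Volume: 857 m³ = 857,000 L.
After draining 52% and refilling: 473 × 0.48 + 63 × 0.52 = 259.8 ppm.
Deficit to target: 301 − 259.8 = 41.2 mg/L.
As CaCO₃: 41.2 mg/L × 857,000 L = 35,310 g; ÷ 100.1 = 352.7 mol Ca²⁺.
Mass: 352.7 × 111 = 39,150 g.

39.2 kg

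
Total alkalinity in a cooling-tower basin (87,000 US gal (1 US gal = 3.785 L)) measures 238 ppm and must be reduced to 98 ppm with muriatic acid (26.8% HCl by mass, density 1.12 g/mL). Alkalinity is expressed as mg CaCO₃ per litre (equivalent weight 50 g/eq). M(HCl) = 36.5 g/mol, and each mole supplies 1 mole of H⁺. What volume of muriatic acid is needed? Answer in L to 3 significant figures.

Volume: 87,000 US gal × 3.785 L/gal = 329,295 L.
Alkalinity to neutralize: (238 − 98) = 140 mg/L as CaCO₃ × 329,295 L = 46,100 g as CaCO₃.
Equivalents of H⁺ required: 46,100 ÷ 50 g/eq = 922 eq = 922 mol HCl.
Mass of HCl: 922 × 36.5 = 33,650 g.
Mass of 26.8% solution: 33,650 / 0.268 = 125,600 g.
Volume: 125,600 g ÷ 1.12 g/mL = 112,100 mL.

112 L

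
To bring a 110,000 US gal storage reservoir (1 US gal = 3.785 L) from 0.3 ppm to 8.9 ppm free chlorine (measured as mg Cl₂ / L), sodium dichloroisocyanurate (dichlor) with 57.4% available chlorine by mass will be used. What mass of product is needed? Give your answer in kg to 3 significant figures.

Volume: 110,000 US gal × 3.785 L/gal = 416,350 L.
Chlorine deficit: 8.9 − 0.3 = 8.6 ppm = 8.6 mg/L as Cl₂.
Cl₂ equivalent needed: 8.6 mg/L × 416,350 L = 3,581,000 mg = 3581 g.
Product at 57.4% available chlorine: 3581 / 0.574 = 6238 g.

6.24 kg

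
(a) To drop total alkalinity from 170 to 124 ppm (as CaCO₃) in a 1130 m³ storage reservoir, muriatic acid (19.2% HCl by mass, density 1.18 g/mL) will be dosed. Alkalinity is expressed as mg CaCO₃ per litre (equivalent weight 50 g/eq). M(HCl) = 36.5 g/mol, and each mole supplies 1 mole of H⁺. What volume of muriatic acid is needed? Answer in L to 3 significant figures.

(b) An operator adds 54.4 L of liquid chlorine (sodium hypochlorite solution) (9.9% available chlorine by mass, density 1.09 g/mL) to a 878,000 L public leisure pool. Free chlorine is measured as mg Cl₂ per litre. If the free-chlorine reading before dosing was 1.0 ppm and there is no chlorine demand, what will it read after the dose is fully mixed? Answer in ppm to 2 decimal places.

(a) Volume: 1130 m³ = 1,130,000 L.
(a) Alkalinity to neutralize: (170 − 124) = 46 mg/L as CaCO₃ × 1,130,000 L = 51,980 g as CaCO₃.
(a) Equivalents of H⁺ required: 51,980 ÷ 50 g/eq = 1040 eq = 1040 mol HCl.
(a) Mass of HCl: 1040 × 36.5 = 37,950 g.
(a) Mass of 19.2% solution: 37,950 / 0.192 = 197,600 g.
(a) Volume: 197,600 g ÷ 1.18 g/mL = 167,500 mL.

(b) Mass of solution: 54.4 L × 1000 mL/L × 1.09 g/mL = 59,300 g.
(b) Available chlorine delivered: 59,300 g × 0.099 = 5870 g as Cl₂.
(b) Concentration rise: 5870 g / 878,000 L = 6.686 mg/L = 6.69 ppm.
(b) Final FC: 1.0 + 6.69 = 7.69 ppm.

(a) 167 L; (b) 7.69 ppm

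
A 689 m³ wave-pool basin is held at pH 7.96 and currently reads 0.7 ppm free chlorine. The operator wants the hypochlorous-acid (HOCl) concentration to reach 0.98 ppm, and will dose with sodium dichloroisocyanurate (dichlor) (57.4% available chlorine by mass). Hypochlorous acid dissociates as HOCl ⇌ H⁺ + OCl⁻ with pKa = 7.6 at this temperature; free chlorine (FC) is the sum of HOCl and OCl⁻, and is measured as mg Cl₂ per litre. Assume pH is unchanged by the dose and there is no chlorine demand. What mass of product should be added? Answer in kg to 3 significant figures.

3.03 kg

Volume: 689 m³ = 689,000 L.
[OCl⁻]/[HOCl] = 10^(pH − pKa) = 10^(7.96 − 7.6) = 2.291; fraction as HOCl = 1/(1 + 2.291) = 0.3039.
Free chlorine required for 0.98 ppm HOCl: 0.98 / 0.3039 = 3.225 ppm.
FC to add: 3.225 − 0.7 = 2.525 mg/L as Cl₂.
Cl₂ equivalent: 2.525 mg/L × 689,000 L = 1740 g.
Product at 57.4% available Cl: 1740 / 0.574 = 3031 g.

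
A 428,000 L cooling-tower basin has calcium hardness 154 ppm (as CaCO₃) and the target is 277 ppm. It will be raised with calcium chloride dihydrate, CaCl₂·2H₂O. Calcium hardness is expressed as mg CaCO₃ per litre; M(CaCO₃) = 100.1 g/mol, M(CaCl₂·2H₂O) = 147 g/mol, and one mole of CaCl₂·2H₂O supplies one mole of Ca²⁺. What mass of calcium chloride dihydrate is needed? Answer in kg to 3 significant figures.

77.3 kg

Hardness to add: (277 − 154) = 123 mg/L as CaCO₃ × 428,000 L = 52,640 g as CaCO₃.
Moles of Ca²⁺ (1 mol Ca²⁺ ≡ 1 mol CaCO₃): 52,640 / 100.1 g/mol = 525.9 mol.
Mass of CaCl₂·2H₂O: 525.9 × 147 = 77,310 g.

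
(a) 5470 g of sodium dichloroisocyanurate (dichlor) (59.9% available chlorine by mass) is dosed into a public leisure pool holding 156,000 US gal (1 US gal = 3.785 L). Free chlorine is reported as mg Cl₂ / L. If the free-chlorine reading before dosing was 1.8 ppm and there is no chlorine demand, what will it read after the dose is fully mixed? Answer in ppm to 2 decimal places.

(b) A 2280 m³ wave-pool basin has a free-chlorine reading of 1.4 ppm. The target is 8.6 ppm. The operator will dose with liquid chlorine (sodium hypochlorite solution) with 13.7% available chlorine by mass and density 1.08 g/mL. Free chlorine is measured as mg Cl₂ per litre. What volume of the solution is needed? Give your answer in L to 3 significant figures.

(a) 7.35 ppm; (b) 111 L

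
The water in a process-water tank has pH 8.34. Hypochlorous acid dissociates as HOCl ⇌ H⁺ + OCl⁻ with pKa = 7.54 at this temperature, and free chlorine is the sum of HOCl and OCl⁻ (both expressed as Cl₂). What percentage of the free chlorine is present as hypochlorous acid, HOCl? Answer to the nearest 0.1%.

13.7%

[OCl⁻]/[HOCl] = 10^(pH − pKa) = 10^(8.34 − 7.54) = 10^0.80 = 6.31.
Fraction as HOCl = 1 / (1 + 6.31) = 0.1368.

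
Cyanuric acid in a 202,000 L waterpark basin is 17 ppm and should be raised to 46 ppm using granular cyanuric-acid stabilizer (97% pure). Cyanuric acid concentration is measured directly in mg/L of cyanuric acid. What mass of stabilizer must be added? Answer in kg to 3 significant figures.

6.04 kg

CYA to add: (46 − 17) = 29 mg/L × 202,000 L = 5858 g cyanuric acid.
At 97% purity: 5858 / 0.97 = 6039 g product.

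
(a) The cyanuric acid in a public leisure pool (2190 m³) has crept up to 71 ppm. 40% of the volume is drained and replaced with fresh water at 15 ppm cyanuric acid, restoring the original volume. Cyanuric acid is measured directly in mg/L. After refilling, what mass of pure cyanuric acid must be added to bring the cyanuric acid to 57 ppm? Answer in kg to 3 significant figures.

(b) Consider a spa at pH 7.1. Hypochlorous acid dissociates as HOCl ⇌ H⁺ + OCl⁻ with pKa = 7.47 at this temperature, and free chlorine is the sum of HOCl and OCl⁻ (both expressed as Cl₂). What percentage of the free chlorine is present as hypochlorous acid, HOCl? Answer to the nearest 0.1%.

(a) Volume: 2190 m³ = 2,190,000 L.
(a) After draining 40% and refilling: 71 × 0.60 + 15 × 0.40 = 48.6 ppm.
(a) Deficit to target: 57 − 48.6 = 8.4 mg/L.
(a) Mass: 8.4 mg/L × 2,190,000 L = 18,400 g cyanuric acid.

(b) [OCl⁻]/[HOCl] = 10^(pH − pKa) = 10^(7.1 − 7.47) = 10^-0.37 = 0.4266.
(b) Fraction as HOCl = 1 / (1 + 0.4266) = 0.701.

(a) 18.4 kg; (b) 70.1%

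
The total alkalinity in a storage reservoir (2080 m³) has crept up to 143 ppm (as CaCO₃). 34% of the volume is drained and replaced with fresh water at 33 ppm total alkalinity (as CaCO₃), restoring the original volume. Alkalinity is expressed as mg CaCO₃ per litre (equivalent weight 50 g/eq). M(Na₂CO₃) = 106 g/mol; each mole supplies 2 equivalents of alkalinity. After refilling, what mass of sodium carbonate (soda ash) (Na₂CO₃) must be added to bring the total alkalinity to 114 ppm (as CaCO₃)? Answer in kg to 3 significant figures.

18.5 kg

Volume: 2080 m³ = 2,080,000 L.
After draining 34% and refilling: 143 × 0.66 + 33 × 0.34 = 105.6 ppm.
Deficit to target: 114 − 105.6 = 8.4 mg/L.
As CaCO₃: 8.4 mg/L × 2,080,000 L = 17,470 g; ÷ 50 g/eq ÷ 2 = 174.7 mol Na₂CO₃.
Mass: 174.7 × 106 = 18,520 g.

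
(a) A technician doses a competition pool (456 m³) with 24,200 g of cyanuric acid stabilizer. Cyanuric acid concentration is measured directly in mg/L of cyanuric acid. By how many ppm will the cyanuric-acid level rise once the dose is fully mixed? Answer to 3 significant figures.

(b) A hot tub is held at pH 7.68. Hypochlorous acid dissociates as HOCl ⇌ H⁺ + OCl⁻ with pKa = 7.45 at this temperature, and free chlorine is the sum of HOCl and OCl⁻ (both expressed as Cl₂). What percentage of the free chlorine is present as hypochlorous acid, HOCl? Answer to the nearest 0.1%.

(a) 53.1 ppm; (b) 37.1%

(a) Volume: 456 m³ = 456,000 L.
(a) Rise: 24,200 g / 456,000 L × 1000 = 53.07 mg/L.

(b) [OCl⁻]/[HOCl] = 10^(pH − pKa) = 10^(7.68 − 7.45) = 10^0.23 = 1.698.
(b) Fraction as HOCl = 1 / (1 + 1.698) = 0.3706.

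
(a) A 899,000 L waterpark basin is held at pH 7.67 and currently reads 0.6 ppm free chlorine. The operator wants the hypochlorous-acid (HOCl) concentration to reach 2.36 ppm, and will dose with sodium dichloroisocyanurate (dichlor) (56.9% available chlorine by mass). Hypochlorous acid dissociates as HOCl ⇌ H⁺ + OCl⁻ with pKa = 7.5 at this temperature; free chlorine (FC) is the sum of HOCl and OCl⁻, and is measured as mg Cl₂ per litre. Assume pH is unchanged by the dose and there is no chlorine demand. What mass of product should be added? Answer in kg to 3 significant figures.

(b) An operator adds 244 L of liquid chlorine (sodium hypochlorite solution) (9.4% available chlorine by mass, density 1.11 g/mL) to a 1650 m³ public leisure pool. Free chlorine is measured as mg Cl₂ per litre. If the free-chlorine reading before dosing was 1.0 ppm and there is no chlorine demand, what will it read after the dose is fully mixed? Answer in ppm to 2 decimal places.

(a) 8.30 kg; (b) 16.43 ppm

(a) [OCl⁻]/[HOCl] = 10^(pH − pKa) = 10^(7.67 − 7.5) = 1.479; fraction as HOCl = 1/(1 + 1.479) = 0.4034.
(a) Free chlorine required for 2.36 ppm HOCl: 2.36 / 0.4034 = 5.851 ppm.
(a) FC to add: 5.851 − 0.6 = 5.251 mg/L as Cl₂.
(a) Cl₂ equivalent: 5.251 mg/L × 899,000 L = 4720 g.
(a) Product at 56.9% available Cl: 4720 / 0.569 = 8296 g.

(b) Volume: 1650 m³ = 1,650,000 L.
(b) Mass of solution: 244 L × 1000 mL/L × 1.11 g/mL = 270,800 g.
(b) Available chlorine delivered: 270,800 g × 0.094 = 25,460 g as Cl₂.
(b) Concentration rise: 25,460 g / 1,650,000 L = 15.43 mg/L = 15.43 ppm.
(b) Final FC: 1.0 + 15.43 = 16.43 ppm.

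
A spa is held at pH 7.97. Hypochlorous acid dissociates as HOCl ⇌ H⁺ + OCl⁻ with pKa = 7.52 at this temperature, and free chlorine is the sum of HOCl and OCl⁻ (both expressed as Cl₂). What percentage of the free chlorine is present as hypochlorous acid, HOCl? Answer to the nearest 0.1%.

26.2%

[OCl⁻]/[HOCl] = 10^(pH − pKa) = 10^(7.97 − 7.52) = 10^0.45 = 2.818.
Fraction as HOCl = 1 / (1 + 2.818) = 0.2619.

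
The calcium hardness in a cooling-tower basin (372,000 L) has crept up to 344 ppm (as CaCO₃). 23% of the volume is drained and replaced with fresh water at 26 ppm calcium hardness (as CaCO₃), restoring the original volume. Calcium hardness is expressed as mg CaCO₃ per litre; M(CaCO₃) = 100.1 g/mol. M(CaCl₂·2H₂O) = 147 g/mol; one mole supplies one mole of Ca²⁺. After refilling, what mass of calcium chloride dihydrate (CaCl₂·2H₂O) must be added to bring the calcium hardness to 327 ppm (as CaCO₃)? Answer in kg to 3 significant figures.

After draining 23% and refilling: 344 × 0.77 + 26 × 0.23 = 270.86 ppm.
Deficit to target: 327 − 270.86 = 56.14 mg/L.
As CaCO₃: 56.14 mg/L × 372,000 L = 20,880 g; ÷ 100.1 = 208.6 mol Ca²⁺.
Mass: 208.6 × 147 = 30,670 g.

30.7 kg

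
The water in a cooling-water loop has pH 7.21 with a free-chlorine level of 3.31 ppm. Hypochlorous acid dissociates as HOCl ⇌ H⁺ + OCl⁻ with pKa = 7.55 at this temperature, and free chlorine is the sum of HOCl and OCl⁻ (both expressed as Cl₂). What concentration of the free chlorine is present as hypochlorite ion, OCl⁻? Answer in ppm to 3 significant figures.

1.04 ppm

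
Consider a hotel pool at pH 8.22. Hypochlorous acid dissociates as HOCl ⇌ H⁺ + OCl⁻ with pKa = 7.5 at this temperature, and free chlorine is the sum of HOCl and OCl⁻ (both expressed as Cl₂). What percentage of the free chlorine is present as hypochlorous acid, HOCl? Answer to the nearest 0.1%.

16.0%

[OCl⁻]/[HOCl] = 10^(pH − pKa) = 10^(8.22 − 7.5) = 10^0.72 = 5.248.
Fraction as HOCl = 1 / (1 + 5.248) = 0.16.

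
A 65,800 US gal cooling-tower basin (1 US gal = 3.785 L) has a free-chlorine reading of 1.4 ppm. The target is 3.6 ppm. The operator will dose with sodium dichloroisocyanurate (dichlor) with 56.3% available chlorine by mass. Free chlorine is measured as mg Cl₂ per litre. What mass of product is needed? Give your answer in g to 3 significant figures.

Volume: 65,800 US gal × 3.785 L/gal = 249,053 L.
Chlorine deficit: 3.6 − 1.4 = 2.2 ppm = 2.2 mg/L as Cl₂.
Cl₂ equivalent needed: 2.2 mg/L × 249,053 L = 547,900 mg = 547.9 g.
Product at 56.3% available chlorine: 547.9 / 0.563 = 973.2 g.

973 g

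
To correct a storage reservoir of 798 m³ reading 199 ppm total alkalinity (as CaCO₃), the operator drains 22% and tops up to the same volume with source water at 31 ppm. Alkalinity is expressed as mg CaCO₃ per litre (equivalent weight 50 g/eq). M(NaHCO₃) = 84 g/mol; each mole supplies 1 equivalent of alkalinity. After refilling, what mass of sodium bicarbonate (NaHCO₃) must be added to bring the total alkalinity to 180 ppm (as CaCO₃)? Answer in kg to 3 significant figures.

24.1 kg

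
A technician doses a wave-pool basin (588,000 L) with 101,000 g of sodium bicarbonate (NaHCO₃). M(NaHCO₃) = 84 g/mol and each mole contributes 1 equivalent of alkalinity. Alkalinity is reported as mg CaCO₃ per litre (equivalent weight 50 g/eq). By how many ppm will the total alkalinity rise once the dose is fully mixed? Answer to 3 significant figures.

102 ppm

Moles of NaHCO₃: 101,000 g ÷ 84 g/mol = 1202 mol → 1202 eq of alkalinity.
As CaCO₃: 1202 eq × 50 g/eq = 60,120 g.
Rise: 60,120 g / 588,000 L × 1000 = 102.2 mg/L.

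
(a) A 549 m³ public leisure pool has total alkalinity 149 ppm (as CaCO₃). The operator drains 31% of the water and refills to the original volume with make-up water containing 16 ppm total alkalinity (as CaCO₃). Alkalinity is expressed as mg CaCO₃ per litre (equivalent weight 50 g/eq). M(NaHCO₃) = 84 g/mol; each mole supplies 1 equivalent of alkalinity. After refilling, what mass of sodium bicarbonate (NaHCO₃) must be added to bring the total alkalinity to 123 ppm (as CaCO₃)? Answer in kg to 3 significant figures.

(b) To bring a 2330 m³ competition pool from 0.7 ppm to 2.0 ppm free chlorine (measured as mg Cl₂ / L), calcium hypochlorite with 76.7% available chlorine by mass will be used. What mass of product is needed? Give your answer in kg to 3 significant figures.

(a) 14.0 kg; (b) 3.95 kg

(a) Volume: 549 m³ = 549,000 L.
(a) After draining 31% and refilling: 149 × 0.69 + 16 × 0.31 = 107.77 ppm.
(a) Deficit to target: 123 − 107.77 = 15.23 mg/L.
(a) As CaCO₃: 15.23 mg/L × 549,000 L = 8361 g; ÷ 50 g/eq ÷ 1 = 167.2 mol NaHCO₃.
(a) Mass: 167.2 × 84 = 14,050 g.

(b) Volume: 2330 m³ = 2,330,000 L.
(b) Chlorine deficit: 2.0 − 0.7 = 1.3 ppm = 1.3 mg/L as Cl₂.
(b) Cl₂ equivalent needed: 1.3 mg/L × 2,330,000 L = 3,029,000 mg = 3029 g.
(b) Product at 76.7% available chlorine: 3029 / 0.767 = 3949 g.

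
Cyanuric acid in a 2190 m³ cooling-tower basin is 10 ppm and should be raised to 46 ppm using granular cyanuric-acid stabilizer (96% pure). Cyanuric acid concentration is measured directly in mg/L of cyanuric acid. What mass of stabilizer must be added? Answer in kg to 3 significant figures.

82.1 kg

Volume: 2190 m³ = 2,190,000 L.
CYA to add: (46 − 10) = 36 mg/L × 2,190,000 L = 78,840 g cyanuric acid.
At 96% purity: 78,840 / 0.96 = 82,120 g product.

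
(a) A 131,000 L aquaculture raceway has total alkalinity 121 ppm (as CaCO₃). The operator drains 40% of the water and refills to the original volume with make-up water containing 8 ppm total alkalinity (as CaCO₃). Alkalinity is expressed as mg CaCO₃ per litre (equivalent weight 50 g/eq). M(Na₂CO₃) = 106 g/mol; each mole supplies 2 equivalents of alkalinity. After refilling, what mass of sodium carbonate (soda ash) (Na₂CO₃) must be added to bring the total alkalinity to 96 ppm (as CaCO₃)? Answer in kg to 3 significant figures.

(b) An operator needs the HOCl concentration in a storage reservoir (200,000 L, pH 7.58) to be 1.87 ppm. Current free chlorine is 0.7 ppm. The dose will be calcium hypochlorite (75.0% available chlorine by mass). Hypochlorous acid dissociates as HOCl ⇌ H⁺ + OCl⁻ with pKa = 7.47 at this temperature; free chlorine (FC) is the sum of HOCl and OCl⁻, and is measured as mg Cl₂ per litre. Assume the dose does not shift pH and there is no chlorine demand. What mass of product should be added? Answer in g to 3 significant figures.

(a) 2.80 kg; (b) 954 g

(a) After draining 40% and refilling: 121 × 0.60 + 8 × 0.40 = 75.8 ppm.
(a) Deficit to target: 96 − 75.8 = 20.2 mg/L.
(a) As CaCO₃: 20.2 mg/L × 131,000 L = 2646 g; ÷ 50 g/eq ÷ 2 = 26.46 mol Na₂CO₃.
(a) Mass: 26.46 × 106 = 2805 g.

(b) [OCl⁻]/[HOCl] = 10^(pH − pKa) = 10^(7.58 − 7.47) = 1.288; fraction as HOCl = 1/(1 + 1.288) = 0.437.
(b) Free chlorine required for 1.87 ppm HOCl: 1.87 / 0.437 = 4.279 ppm.
(b) FC to add: 4.279 − 0.7 = 3.579 mg/L as Cl₂.
(b) Cl₂ equivalent: 3.579 mg/L × 200,000 L = 715.8 g.
(b) Product at 75.0% available Cl: 715.8 / 0.75 = 954.4 g.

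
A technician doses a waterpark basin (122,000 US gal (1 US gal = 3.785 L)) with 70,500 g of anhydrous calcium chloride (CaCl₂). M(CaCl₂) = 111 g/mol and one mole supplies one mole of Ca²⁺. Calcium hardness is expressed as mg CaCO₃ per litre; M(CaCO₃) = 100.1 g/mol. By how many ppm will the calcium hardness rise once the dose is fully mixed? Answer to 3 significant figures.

138 ppm

Volume: 122,000 US gal × 3.785 L/gal = 461,770 L.
Moles of Ca²⁺: 70,500 g ÷ 111 g/mol = 635.1 mol.
As CaCO₃: 635.1 mol × 100.1 g/mol = 63,580 g.
Rise: 63,580 g / 461,770 L × 1000 = 137.7 mg/L.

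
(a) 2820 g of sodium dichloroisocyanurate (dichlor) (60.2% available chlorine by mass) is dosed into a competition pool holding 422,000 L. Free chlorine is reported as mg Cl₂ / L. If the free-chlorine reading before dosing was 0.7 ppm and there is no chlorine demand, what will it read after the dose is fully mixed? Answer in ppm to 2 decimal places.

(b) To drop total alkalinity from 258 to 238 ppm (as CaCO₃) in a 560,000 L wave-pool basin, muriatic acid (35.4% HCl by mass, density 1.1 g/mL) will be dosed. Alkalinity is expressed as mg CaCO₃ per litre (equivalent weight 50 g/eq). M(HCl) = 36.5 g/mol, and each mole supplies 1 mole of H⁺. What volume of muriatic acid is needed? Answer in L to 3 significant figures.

(a) 4.72 ppm; (b) 21.0 L

(a) Available chlorine delivered: 2820 g × 0.602 = 1698 g as Cl₂.
(a) Concentration rise: 1698 g / 422,000 L = 4.023 mg/L = 4.02 ppm.
(a) Final FC: 0.7 + 4.02 = 4.72 ppm.

(b) Alkalinity to neutralize: (258 − 238) = 20 mg/L as CaCO₃ × 560,000 L = 11,200 g as CaCO₃.
(b) Equivalents of H⁺ required: 11,200 ÷ 50 g/eq = 224 eq = 224 mol HCl.
(b) Mass of HCl: 224 × 36.5 = 8176 g.
(b) Mass of 35.4% solution: 8176 / 0.354 = 23,100 g.
(b) Volume: 23,100 g ÷ 1.1 g/mL = 21,000 mL.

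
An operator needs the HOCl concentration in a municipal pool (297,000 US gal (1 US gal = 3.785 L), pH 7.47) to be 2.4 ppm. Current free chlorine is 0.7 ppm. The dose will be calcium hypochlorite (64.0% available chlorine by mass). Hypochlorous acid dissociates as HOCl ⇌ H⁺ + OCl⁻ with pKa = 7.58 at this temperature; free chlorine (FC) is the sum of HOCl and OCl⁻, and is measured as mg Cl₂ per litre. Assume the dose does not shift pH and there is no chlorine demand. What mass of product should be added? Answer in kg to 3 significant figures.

Volume: 297,000 US gal × 3.785 L/gal = 1,124,145 L.
[OCl⁻]/[HOCl] = 10^(pH − pKa) = 10^(7.47 − 7.58) = 0.7762; fraction as HOCl = 1/(1 + 0.7762) = 0.563.
Free chlorine required for 2.4 ppm HOCl: 2.4 / 0.563 = 4.263 ppm.
FC to add: 4.263 − 0.7 = 3.563 mg/L as Cl₂.
Cl₂ equivalent: 3.563 mg/L × 1,124,145 L = 4005 g.
Product at 64.0% available Cl: 4005 / 0.64 = 6258 g.

6.26 kg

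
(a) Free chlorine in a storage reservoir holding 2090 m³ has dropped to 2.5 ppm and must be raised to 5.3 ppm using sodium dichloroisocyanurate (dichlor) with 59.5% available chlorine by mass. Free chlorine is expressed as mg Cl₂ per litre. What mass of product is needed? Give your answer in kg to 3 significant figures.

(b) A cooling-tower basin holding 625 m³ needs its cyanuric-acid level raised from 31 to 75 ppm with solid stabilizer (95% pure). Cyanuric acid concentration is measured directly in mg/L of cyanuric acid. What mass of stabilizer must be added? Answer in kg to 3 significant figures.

(a) 9.84 kg; (b) 28.9 kg

(a) Volume: 2090 m³ = 2,090,000 L.
(a) Chlorine deficit: 5.3 − 2.5 = 2.8 ppm = 2.8 mg/L as Cl₂.
(a) Cl₂ equivalent needed: 2.8 mg/L × 2,090,000 L = 5,852,000 mg = 5852 g.
(a) Product at 59.5% available chlorine: 5852 / 0.595 = 9835 g.

(b) Volume: 625 m³ = 625,000 L.
(b) CYA to add: (75 − 31) = 44 mg/L × 625,000 L = 27,500 g cyanuric acid.
(b) At 95% purity: 27,500 / 0.95 = 28,950 g product.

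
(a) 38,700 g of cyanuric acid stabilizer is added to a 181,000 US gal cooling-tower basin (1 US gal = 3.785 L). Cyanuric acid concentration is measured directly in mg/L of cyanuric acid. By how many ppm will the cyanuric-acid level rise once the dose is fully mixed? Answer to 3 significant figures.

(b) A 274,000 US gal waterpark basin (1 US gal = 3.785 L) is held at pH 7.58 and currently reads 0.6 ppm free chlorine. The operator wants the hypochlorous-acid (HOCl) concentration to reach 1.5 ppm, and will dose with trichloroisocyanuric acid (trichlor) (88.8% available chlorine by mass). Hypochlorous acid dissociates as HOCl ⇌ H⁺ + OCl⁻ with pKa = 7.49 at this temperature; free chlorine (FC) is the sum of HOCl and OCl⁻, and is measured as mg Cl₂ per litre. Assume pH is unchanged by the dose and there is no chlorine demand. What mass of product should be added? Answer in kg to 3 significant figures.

(a) Volume: 181,000 US gal × 3.785 L/gal = 685,085 L.
(a) Rise: 38,700 g / 685,085 L × 1000 = 56.49 mg/L.

(b) Volume: 274,000 US gal × 3.785 L/gal = 1,037,090 L.
(b) [OCl⁻]/[HOCl] = 10^(pH − pKa) = 10^(7.58 − 7.49) = 1.23; fraction as HOCl = 1/(1 + 1.23) = 0.4484.
(b) Free chlorine required for 1.5 ppm HOCl: 1.5 / 0.4484 = 3.345 ppm.
(b) FC to add: 3.345 − 0.6 = 2.745 mg/L as Cl₂.
(b) Cl₂ equivalent: 2.745 mg/L × 1,037,090 L = 2847 g.
(b) Product at 88.8% available Cl: 2847 / 0.888 = 3206 g.

(a) 56.5 ppm; (b) 3.21 kg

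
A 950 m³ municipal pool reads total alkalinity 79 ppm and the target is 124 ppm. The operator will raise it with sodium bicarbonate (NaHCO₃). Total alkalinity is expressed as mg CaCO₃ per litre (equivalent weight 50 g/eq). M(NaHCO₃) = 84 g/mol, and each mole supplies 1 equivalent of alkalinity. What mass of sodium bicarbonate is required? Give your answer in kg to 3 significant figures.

71.8 kg

Volume: 950 m³ = 950,000 L.
Alkalinity to add: (124 − 79) = 45 mg/L as CaCO₃ × 950,000 L = 42,750 g as CaCO₃.
Equivalents: 42,750 g ÷ 50 g/eq = 855 eq.
NaHCO₃ supplies 1 eq per mole → 855 mol.
Mass: 855 mol × 84 g/mol = 71,820 g.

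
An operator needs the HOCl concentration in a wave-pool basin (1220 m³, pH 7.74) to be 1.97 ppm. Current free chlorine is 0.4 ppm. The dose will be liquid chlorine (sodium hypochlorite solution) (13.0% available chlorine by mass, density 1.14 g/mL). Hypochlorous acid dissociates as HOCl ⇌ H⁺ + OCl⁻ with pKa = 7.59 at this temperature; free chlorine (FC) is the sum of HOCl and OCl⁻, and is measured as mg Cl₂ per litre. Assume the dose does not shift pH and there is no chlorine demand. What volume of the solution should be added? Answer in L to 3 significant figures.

35.8 L

Volume: 1220 m³ = 1,220,000 L.
[OCl⁻]/[HOCl] = 10^(pH − pKa) = 10^(7.74 − 7.59) = 1.413; fraction as HOCl = 1/(1 + 1.413) = 0.4145.
Free chlorine required for 1.97 ppm HOCl: 1.97 / 0.4145 = 4.753 ppm.
FC to add: 4.753 − 0.4 = 4.353 mg/L as Cl₂.
Cl₂ equivalent: 4.353 mg/L × 1,220,000 L = 5310 g.
Product at 13.0% available Cl: 5310 / 0.13 = 40,850 g.
Volume: 40,850 g ÷ 1.14 g/mL = 35,830 mL.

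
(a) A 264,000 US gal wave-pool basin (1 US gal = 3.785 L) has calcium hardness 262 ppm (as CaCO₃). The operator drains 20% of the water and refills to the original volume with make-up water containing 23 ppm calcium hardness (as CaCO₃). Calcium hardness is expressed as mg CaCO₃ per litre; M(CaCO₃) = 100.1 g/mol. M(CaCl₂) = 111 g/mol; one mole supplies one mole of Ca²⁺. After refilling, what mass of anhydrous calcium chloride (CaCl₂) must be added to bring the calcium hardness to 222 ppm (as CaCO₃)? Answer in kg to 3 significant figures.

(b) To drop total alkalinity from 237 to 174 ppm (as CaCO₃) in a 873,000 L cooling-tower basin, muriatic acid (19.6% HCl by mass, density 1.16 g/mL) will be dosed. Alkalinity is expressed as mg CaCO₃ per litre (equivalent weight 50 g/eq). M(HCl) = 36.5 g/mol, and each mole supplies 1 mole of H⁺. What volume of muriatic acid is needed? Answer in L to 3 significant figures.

(a) 8.64 kg; (b) 177 L

(a) Volume: 264,000 US gal × 3.785 L/gal = 999,240 L.
(a) After draining 20% and refilling: 262 × 0.80 + 23 × 0.20 = 214.2 ppm.
(a) Deficit to target: 222 − 214.2 = 7.8 mg/L.
(a) As CaCO₃: 7.8 mg/L × 999,240 L = 7794 g; ÷ 100.1 = 77.86 mol Ca²⁺.
(a) Mass: 77.86 × 111 = 8643 g.

(b) Alkalinity to neutralize: (237 − 174) = 63 mg/L as CaCO₃ × 873,000 L = 55,000 g as CaCO₃.
(b) Equivalents of H⁺ required: 55,000 ÷ 50 g/eq = 1100 eq = 1100 mol HCl.
(b) Mass of HCl: 1100 × 36.5 = 40,150 g.
(b) Mass of 19.6% solution: 40,150 / 0.196 = 204,800 g.
(b) Volume: 204,800 g ÷ 1.16 g/mL = 176,600 mL.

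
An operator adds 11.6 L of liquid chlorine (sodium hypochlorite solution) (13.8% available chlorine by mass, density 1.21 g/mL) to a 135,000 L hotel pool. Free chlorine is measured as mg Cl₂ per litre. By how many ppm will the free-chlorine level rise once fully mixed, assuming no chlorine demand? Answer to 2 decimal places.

14.35 ppm

Mass of solution: 11.6 L × 1000 mL/L × 1.21 g/mL = 14,040 g.
Available chlorine delivered: 14,040 g × 0.138 = 1937 g as Cl₂.
Concentration rise: 1937 g / 135,000 L = 14.35 mg/L = 14.35 ppm.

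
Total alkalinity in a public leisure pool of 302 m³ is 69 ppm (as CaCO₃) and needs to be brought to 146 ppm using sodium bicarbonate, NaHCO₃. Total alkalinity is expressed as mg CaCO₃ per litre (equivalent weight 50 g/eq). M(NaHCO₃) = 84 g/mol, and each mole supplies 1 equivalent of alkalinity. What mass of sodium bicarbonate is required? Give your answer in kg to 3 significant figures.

39.1 kg

Volume: 302 m³ = 302,000 L.
Alkalinity to add: (146 − 69) = 77 mg/L as CaCO₃ × 302,000 L = 23,250 g as CaCO₃.
Equivalents: 23,250 g ÷ 50 g/eq = 465.1 eq.
NaHCO₃ supplies 1 eq per mole → 465.1 mol.
Mass: 465.1 mol × 84 g/mol = 39,070 g.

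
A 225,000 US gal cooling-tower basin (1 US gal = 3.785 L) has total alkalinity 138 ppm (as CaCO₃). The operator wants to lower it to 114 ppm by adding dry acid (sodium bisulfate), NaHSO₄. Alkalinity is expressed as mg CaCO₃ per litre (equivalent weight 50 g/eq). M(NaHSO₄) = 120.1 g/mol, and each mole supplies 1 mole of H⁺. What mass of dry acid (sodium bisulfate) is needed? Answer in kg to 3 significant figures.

Volume: 225,000 US gal × 3.785 L/gal = 851,625 L.
Alkalinity to neutralize: (138 − 114) = 24 mg/L as CaCO₃ × 851,625 L = 20,440 g as CaCO₃.
Equivalents of H⁺ required: 20,440 ÷ 50 g/eq = 408.8 eq = 408.8 mol NaHSO₄.
Mass of NaHSO₄: 408.8 × 120.1 = 49,090 g.

49.1 kg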